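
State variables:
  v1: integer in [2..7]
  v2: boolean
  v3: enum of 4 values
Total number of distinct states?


State space = product of domain sizes of all variables.
Domain sizes:
  v1 (integer in [2..7]): 6
  v2 (boolean): 2
  v3 (enum of 4 values): 4
Product = 6 * 2 * 4 = 48

48


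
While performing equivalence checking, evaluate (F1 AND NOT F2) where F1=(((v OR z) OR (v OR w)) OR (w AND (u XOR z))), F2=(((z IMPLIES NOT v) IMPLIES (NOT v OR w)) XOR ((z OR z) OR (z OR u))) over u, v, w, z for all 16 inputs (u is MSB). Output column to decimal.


F1 = (((v OR z) OR (v OR w)) OR (w AND (u XOR z)))
F2 = (((z IMPLIES NOT v) IMPLIES (NOT v OR w)) XOR ((z OR z) OR (z OR u)))
Counterexample to F1=>F2 is where F1=1 and F2=0.
Evaluate each row (bits = u,v,w,z, MSB first):
  row 0 [0000]: F1=0 F2=1 -> F1&~F2 -> 0
  row 1 [0001]: F1=1 F2=0 -> F1&~F2 -> 1
  row 2 [0010]: F1=1 F2=1 -> F1&~F2 -> 0
  row 3 [0011]: F1=1 F2=0 -> F1&~F2 -> 1
  row 4 [0100]: F1=1 F2=0 -> F1&~F2 -> 1
  row 5 [0101]: F1=1 F2=0 -> F1&~F2 -> 1
  row 6 [0110]: F1=1 F2=1 -> F1&~F2 -> 0
  row 7 [0111]: F1=1 F2=0 -> F1&~F2 -> 1
  row 8 [1000]: F1=0 F2=0 -> F1&~F2 -> 0
  row 9 [1001]: F1=1 F2=0 -> F1&~F2 -> 1
  row 10 [1010]: F1=1 F2=0 -> F1&~F2 -> 1
  row 11 [1011]: F1=1 F2=0 -> F1&~F2 -> 1
  row 12 [1100]: F1=1 F2=1 -> F1&~F2 -> 0
  row 13 [1101]: F1=1 F2=0 -> F1&~F2 -> 1
  row 14 [1110]: F1=1 F2=0 -> F1&~F2 -> 1
  row 15 [1111]: F1=1 F2=0 -> F1&~F2 -> 1
Full result column, 4 rows per line (u,v fixed per line; w,z runs 00..11 left to right):
  rows 0-3 [u,v=00]: 0101  = hex 5
  rows 4-7 [u,v=01]: 1101  = hex D
  rows 8-11 [u,v=10]: 0111  = hex 7
  rows 12-15 [u,v=11]: 0111  = hex 7
Counterexample vector (row 0 .. row 15) = 0101110101110111
Output column grouped in 4s = 0101 1101 0111 0111 = 0x5D77
Convert to decimal digit by digit (value = value*16 + digit):
  5 -> 5
  5*16 + 13 (D) = 93
  93*16 + 7 = 1495
  1495*16 + 7 = 23927
Decimal = 23927

23927


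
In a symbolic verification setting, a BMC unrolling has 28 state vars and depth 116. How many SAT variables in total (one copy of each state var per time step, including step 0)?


BMC unrolls to depth k, creating one copy of each state var for steps 0..k.
Step count = 116 + 1 = 117 (steps 0 through 116)
Vars per step = 28
Total = 28 * 117 = 3276

3276


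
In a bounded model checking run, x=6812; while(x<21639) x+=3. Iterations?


Step 1: x goes from 6812 toward 21639 by 3; the body runs while x<21639, so iterations = ceil((bound-start)/step)
Step 2: Distance=14827
Step 3: ceil(14827/3)=4943

4943


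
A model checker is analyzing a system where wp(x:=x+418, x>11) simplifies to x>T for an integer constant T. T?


Formula: wp(x:=E, P) = P[E/x] (substitute E for x in postcondition)
Step 1: Postcondition: x>11
Step 2: Substitute x+418 for x: x+418>11
Step 3: Solve for x: x > 11-418 = -407

-407


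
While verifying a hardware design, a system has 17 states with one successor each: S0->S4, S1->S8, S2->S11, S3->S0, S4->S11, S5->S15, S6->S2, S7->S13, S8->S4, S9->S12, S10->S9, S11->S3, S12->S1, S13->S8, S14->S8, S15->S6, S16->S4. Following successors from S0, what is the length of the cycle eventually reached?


Trace from S0 until a state repeats:
  S0 -> S4 -> S11 -> S3 -> S0
S0 first seen at step 0, revisited at step 4.
Cycle length = 4 - 0 = 4

4


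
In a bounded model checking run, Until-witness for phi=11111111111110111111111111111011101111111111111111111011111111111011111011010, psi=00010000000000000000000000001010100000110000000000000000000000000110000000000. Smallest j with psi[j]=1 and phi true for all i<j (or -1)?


(phi U psi) at 0: need smallest j with psi[j]=1 and phi[i]=1 for all i in [0,j).
Scan from step 0:
  step 0: phi=1, psi=0 -> continue
  step 1: phi=1, psi=0 -> continue
  step 2: phi=1, psi=0 -> continue
  step 3: psi=1 and phi held for [0,3) -> witness found
Witness step = 3

3


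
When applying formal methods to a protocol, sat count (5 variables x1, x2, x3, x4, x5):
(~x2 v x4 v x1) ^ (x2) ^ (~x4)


CNF with 3 clauses over 5 vars (32 assignments).
An assignment satisfies CNF iff every clause has >=1 true literal.
Check each row (bits = x1,x2,x3,x4,x5; clause T/F shown):
  row 0 [00000]: clauses=TFT -> 0
  row 1 [00001]: clauses=TFT -> 0
  row 2 [00010]: clauses=TFF -> 0
  row 3 [00011]: clauses=TFF -> 0
  row 4 [00100]: clauses=TFT -> 0
  row 5 [00101]: clauses=TFT -> 0
  row 6 [00110]: clauses=TFF -> 0
  row 7 [00111]: clauses=TFF -> 0
  row 8 [01000]: clauses=FTT -> 0
  row 9 [01001]: clauses=FTT -> 0
  row 10 [01010]: clauses=TTF -> 0
  row 11 [01011]: clauses=TTF -> 0
  row 12 [01100]: clauses=FTT -> 0
  row 13 [01101]: clauses=FTT -> 0
  row 14 [01110]: clauses=TTF -> 0
  row 15 [01111]: clauses=TTF -> 0
  row 16 [10000]: clauses=TFT -> 0
  row 17 [10001]: clauses=TFT -> 0
  row 18 [10010]: clauses=TFF -> 0
  row 19 [10011]: clauses=TFF -> 0
  row 20 [10100]: clauses=TFT -> 0
  row 21 [10101]: clauses=TFT -> 0
  row 22 [10110]: clauses=TFF -> 0
  row 23 [10111]: clauses=TFF -> 0
  row 24 [11000]: clauses=TTT -> 1
  row 25 [11001]: clauses=TTT -> 1
  row 26 [11010]: clauses=TTF -> 0
  row 27 [11011]: clauses=TTF -> 0
  row 28 [11100]: clauses=TTT -> 1
  row 29 [11101]: clauses=TTT -> 1
  row 30 [11110]: clauses=TTF -> 0
  row 31 [11111]: clauses=TTF -> 0
Full result column, 8 rows per line (x1,x2 fixed per line; x3,x4,x5 runs 000..111 left to right):
  rows 0-7 [x1,x2=00]: 00000000  (ones: 0)
  rows 8-15 [x1,x2=01]: 00000000  (ones: 0)
  rows 16-23 [x1,x2=10]: 00000000  (ones: 0)
  rows 24-31 [x1,x2=11]: 11001100  (ones: 4)
Satisfying assignments = 0+0+0+4 = 4

4


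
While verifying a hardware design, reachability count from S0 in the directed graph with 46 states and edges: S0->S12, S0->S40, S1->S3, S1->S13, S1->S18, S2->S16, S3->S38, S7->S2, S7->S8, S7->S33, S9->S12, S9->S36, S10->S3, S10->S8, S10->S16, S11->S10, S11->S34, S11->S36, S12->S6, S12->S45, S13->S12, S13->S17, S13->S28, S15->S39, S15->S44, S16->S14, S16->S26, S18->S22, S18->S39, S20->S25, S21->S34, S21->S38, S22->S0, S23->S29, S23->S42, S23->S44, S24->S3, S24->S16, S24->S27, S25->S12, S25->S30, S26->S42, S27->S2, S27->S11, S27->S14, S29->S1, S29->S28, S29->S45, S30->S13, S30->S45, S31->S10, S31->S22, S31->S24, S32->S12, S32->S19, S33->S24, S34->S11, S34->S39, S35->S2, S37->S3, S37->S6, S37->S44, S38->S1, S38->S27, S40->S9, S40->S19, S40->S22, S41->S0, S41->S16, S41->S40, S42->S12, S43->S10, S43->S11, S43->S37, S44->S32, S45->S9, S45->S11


BFS from S0:
  layer 0: {S0}
  layer 1: {S12, S40}
  layer 2: {S6, S9, S19, S22, S45}
  layer 3: {S11, S36}
  layer 4: {S10, S34}
  layer 5: {S3, S8, S16, S39}
  layer 6: {S14, S26, S38}
  layer 7: {S1, S27, S42}
  layer 8: {S2, S13, S18}
  layer 9: {S17, S28}
Reachable set: {S0, S1, S2, S3, S6, S8, S9, S10, S11, S12, S13, S14, S16, S17, S18, S19, S22, S26, S27, S28, S34, S36, S38, S39, S40, S42, S45}
Count = 27

27


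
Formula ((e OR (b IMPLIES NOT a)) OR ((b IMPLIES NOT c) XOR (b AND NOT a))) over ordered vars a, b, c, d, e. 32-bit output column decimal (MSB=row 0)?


Formula: ((e OR (b IMPLIES NOT a)) OR ((b IMPLIES NOT c) XOR (b AND NOT a))) over a, b, c, d, e (32 rows)
Evaluate each row (bits = a,b,c,d,e, MSB first):
  row 0 [00000]: ((0 OR (0 IMPLIES NOT 0)) OR ((0 IMPLIES NOT 0) XOR (0 AND NOT 0))) -> 1
  row 1 [00001]: ((1 OR (0 IMPLIES NOT 0)) OR ((0 IMPLIES NOT 0) XOR (0 AND NOT 0))) -> 1
  row 2 [00010]: ((0 OR (0 IMPLIES NOT 0)) OR ((0 IMPLIES NOT 0) XOR (0 AND NOT 0))) -> 1
  row 3 [00011]: ((1 OR (0 IMPLIES NOT 0)) OR ((0 IMPLIES NOT 0) XOR (0 AND NOT 0))) -> 1
  row 4 [00100]: ((0 OR (0 IMPLIES NOT 0)) OR ((0 IMPLIES NOT 1) XOR (0 AND NOT 0))) -> 1
  row 5 [00101]: ((1 OR (0 IMPLIES NOT 0)) OR ((0 IMPLIES NOT 1) XOR (0 AND NOT 0))) -> 1
  row 6 [00110]: ((0 OR (0 IMPLIES NOT 0)) OR ((0 IMPLIES NOT 1) XOR (0 AND NOT 0))) -> 1
  row 7 [00111]: ((1 OR (0 IMPLIES NOT 0)) OR ((0 IMPLIES NOT 1) XOR (0 AND NOT 0))) -> 1
  row 8 [01000]: ((0 OR (1 IMPLIES NOT 0)) OR ((1 IMPLIES NOT 0) XOR (1 AND NOT 0))) -> 1
  row 9 [01001]: ((1 OR (1 IMPLIES NOT 0)) OR ((1 IMPLIES NOT 0) XOR (1 AND NOT 0))) -> 1
  row 10 [01010]: ((0 OR (1 IMPLIES NOT 0)) OR ((1 IMPLIES NOT 0) XOR (1 AND NOT 0))) -> 1
  row 11 [01011]: ((1 OR (1 IMPLIES NOT 0)) OR ((1 IMPLIES NOT 0) XOR (1 AND NOT 0))) -> 1
  row 12 [01100]: ((0 OR (1 IMPLIES NOT 0)) OR ((1 IMPLIES NOT 1) XOR (1 AND NOT 0))) -> 1
  row 13 [01101]: ((1 OR (1 IMPLIES NOT 0)) OR ((1 IMPLIES NOT 1) XOR (1 AND NOT 0))) -> 1
  row 14 [01110]: ((0 OR (1 IMPLIES NOT 0)) OR ((1 IMPLIES NOT 1) XOR (1 AND NOT 0))) -> 1
  row 15 [01111]: ((1 OR (1 IMPLIES NOT 0)) OR ((1 IMPLIES NOT 1) XOR (1 AND NOT 0))) -> 1
  row 16 [10000]: ((0 OR (0 IMPLIES NOT 1)) OR ((0 IMPLIES NOT 0) XOR (0 AND NOT 1))) -> 1
  row 17 [10001]: ((1 OR (0 IMPLIES NOT 1)) OR ((0 IMPLIES NOT 0) XOR (0 AND NOT 1))) -> 1
  row 18 [10010]: ((0 OR (0 IMPLIES NOT 1)) OR ((0 IMPLIES NOT 0) XOR (0 AND NOT 1))) -> 1
  row 19 [10011]: ((1 OR (0 IMPLIES NOT 1)) OR ((0 IMPLIES NOT 0) XOR (0 AND NOT 1))) -> 1
  row 20 [10100]: ((0 OR (0 IMPLIES NOT 1)) OR ((0 IMPLIES NOT 1) XOR (0 AND NOT 1))) -> 1
  row 21 [10101]: ((1 OR (0 IMPLIES NOT 1)) OR ((0 IMPLIES NOT 1) XOR (0 AND NOT 1))) -> 1
  row 22 [10110]: ((0 OR (0 IMPLIES NOT 1)) OR ((0 IMPLIES NOT 1) XOR (0 AND NOT 1))) -> 1
  row 23 [10111]: ((1 OR (0 IMPLIES NOT 1)) OR ((0 IMPLIES NOT 1) XOR (0 AND NOT 1))) -> 1
  row 24 [11000]: ((0 OR (1 IMPLIES NOT 1)) OR ((1 IMPLIES NOT 0) XOR (1 AND NOT 1))) -> 1
  row 25 [11001]: ((1 OR (1 IMPLIES NOT 1)) OR ((1 IMPLIES NOT 0) XOR (1 AND NOT 1))) -> 1
  row 26 [11010]: ((0 OR (1 IMPLIES NOT 1)) OR ((1 IMPLIES NOT 0) XOR (1 AND NOT 1))) -> 1
  row 27 [11011]: ((1 OR (1 IMPLIES NOT 1)) OR ((1 IMPLIES NOT 0) XOR (1 AND NOT 1))) -> 1
  row 28 [11100]: ((0 OR (1 IMPLIES NOT 1)) OR ((1 IMPLIES NOT 1) XOR (1 AND NOT 1))) -> 0
  row 29 [11101]: ((1 OR (1 IMPLIES NOT 1)) OR ((1 IMPLIES NOT 1) XOR (1 AND NOT 1))) -> 1
  row 30 [11110]: ((0 OR (1 IMPLIES NOT 1)) OR ((1 IMPLIES NOT 1) XOR (1 AND NOT 1))) -> 0
  row 31 [11111]: ((1 OR (1 IMPLIES NOT 1)) OR ((1 IMPLIES NOT 1) XOR (1 AND NOT 1))) -> 1
Full result column, 4 rows per line (a,b,c fixed per line; d,e runs 00..11 left to right):
  rows 0-3 [a,b,c=000]: 1111  = hex F
  rows 4-7 [a,b,c=001]: 1111  = hex F
  rows 8-11 [a,b,c=010]: 1111  = hex F
  rows 12-15 [a,b,c=011]: 1111  = hex F
  rows 16-19 [a,b,c=100]: 1111  = hex F
  rows 20-23 [a,b,c=101]: 1111  = hex F
  rows 24-27 [a,b,c=110]: 1111  = hex F
  rows 28-31 [a,b,c=111]: 0101  = hex 5
Output column (row 0 .. row 31) = 11111111111111111111111111110101
Output column grouped in 4s = 1111 1111 1111 1111 1111 1111 1111 0101 = 0xFFFFFFF5
Convert to decimal digit by digit (value = value*16 + digit):
  F -> 15
  15*16 + 15 (F) = 255
  255*16 + 15 (F) = 4095
  4095*16 + 15 (F) = 65535
  65535*16 + 15 (F) = 1048575
  1048575*16 + 15 (F) = 16777215
  16777215*16 + 15 (F) = 268435455
  268435455*16 + 5 = 4294967285
Decimal = 4294967285

4294967285


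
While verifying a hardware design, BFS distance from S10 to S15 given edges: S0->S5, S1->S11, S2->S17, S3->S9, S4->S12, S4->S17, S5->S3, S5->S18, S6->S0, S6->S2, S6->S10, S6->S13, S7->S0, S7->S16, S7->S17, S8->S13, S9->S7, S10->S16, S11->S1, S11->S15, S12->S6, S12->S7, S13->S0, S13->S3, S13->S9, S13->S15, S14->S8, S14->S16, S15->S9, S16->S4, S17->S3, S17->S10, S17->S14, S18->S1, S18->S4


BFS layer-by-layer from S10:
  dist 0: {S10}
  dist 1: {S16}
  dist 2: {S4}
  dist 3: {S12, S17}
  dist 4: {S3, S6, S7, S14}
  dist 5: {S0, S2, S8, S9, S13}
  dist 6: {S5, S15}
  -> S15 reached at distance 6
Shortest path length = 6

6


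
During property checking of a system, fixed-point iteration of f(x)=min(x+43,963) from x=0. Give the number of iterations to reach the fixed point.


Step 1: x=0, cap=963, increment=43
Step 2: x grows by 43 each step until capped at 963; fixed point is x=963
Step 3: iterations = ceil(963/43) = 23

23


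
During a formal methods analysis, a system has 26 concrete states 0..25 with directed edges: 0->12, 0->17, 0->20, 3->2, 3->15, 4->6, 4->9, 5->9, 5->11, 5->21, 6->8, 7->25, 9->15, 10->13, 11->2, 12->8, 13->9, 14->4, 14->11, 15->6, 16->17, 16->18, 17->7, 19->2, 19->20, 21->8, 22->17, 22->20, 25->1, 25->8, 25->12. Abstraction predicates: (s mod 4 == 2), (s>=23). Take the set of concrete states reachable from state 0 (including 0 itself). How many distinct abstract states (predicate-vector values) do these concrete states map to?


BFS from 0:
Concrete reachable: {0, 1, 7, 8, 12, 17, 20, 25}
Abstract via predicates (s mod 4 == 2), (s>=23):
  (0,0) <- {0, 1, 7, 8, 12, 17, 20}
  (0,1) <- {25}
Distinct abstract states = 2

2


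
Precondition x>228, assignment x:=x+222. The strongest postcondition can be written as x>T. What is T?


Formula: sp(P, x:=E) = exists old_x. (x = E[old_x/x]) AND P[old_x/x] (old_x is the value of x before the assignment; eliminate old_x by solving x = E[old_x/x] for old_x)
Step 1: Precondition P: x>228, i.e. old_x > 228
Step 2: Assignment gives x = old_x + 222, so old_x = x - 222
Step 3: Substitute into P: x - 222 > 228
Step 4: Simplify: x > 228+222 = 450

450


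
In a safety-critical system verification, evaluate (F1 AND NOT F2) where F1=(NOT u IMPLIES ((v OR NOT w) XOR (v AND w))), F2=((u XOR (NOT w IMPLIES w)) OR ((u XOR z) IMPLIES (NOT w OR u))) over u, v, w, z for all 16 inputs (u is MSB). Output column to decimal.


F1 = (NOT u IMPLIES ((v OR NOT w) XOR (v AND w)))
F2 = ((u XOR (NOT w IMPLIES w)) OR ((u XOR z) IMPLIES (NOT w OR u)))
Counterexample to F1=>F2 is where F1=1 and F2=0.
Evaluate each row (bits = u,v,w,z, MSB first):
  row 0 [0000]: F1=1 F2=1 -> F1&~F2 -> 0
  row 1 [0001]: F1=1 F2=1 -> F1&~F2 -> 0
  row 2 [0010]: F1=0 F2=1 -> F1&~F2 -> 0
  row 3 [0011]: F1=0 F2=1 -> F1&~F2 -> 0
  row 4 [0100]: F1=1 F2=1 -> F1&~F2 -> 0
  row 5 [0101]: F1=1 F2=1 -> F1&~F2 -> 0
  row 6 [0110]: F1=0 F2=1 -> F1&~F2 -> 0
  row 7 [0111]: F1=0 F2=1 -> F1&~F2 -> 0
  row 8 [1000]: F1=1 F2=1 -> F1&~F2 -> 0
  row 9 [1001]: F1=1 F2=1 -> F1&~F2 -> 0
  row 10 [1010]: F1=1 F2=1 -> F1&~F2 -> 0
  row 11 [1011]: F1=1 F2=1 -> F1&~F2 -> 0
  row 12 [1100]: F1=1 F2=1 -> F1&~F2 -> 0
  row 13 [1101]: F1=1 F2=1 -> F1&~F2 -> 0
  row 14 [1110]: F1=1 F2=1 -> F1&~F2 -> 0
  row 15 [1111]: F1=1 F2=1 -> F1&~F2 -> 0
Full result column, 4 rows per line (u,v fixed per line; w,z runs 00..11 left to right):
  rows 0-3 [u,v=00]: 0000  = hex 0
  rows 4-7 [u,v=01]: 0000  = hex 0
  rows 8-11 [u,v=10]: 0000  = hex 0
  rows 12-15 [u,v=11]: 0000  = hex 0
Counterexample vector (row 0 .. row 15) = 0000000000000000
Output column grouped in 4s = 0000 0000 0000 0000 = 0x0000
Convert to decimal digit by digit (value = value*16 + digit):
  0 -> 0
  0*16 + 0 = 0
  0*16 + 0 = 0
  0*16 + 0 = 0
Decimal = 0

0


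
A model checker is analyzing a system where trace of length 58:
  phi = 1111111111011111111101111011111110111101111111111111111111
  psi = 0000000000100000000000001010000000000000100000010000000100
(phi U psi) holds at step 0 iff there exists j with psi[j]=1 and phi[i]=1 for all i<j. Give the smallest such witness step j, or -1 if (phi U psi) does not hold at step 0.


(phi U psi) at 0: need smallest j with psi[j]=1 and phi[i]=1 for all i in [0,j).
Scan from step 0:
  step 0: phi=1, psi=0 -> continue
  step 1: phi=1, psi=0 -> continue
  step 2: phi=1, psi=0 -> continue
  step 3: phi=1, psi=0 -> continue
  step 10: psi=1 and phi held for [0,10) -> witness found
Witness step = 10

10


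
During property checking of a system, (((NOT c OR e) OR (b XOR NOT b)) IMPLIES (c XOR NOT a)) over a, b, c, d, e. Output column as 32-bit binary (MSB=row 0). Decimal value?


Formula: (((NOT c OR e) OR (b XOR NOT b)) IMPLIES (c XOR NOT a)) over a, b, c, d, e (32 rows)
Evaluate each row (bits = a,b,c,d,e, MSB first):
  row 0 [00000]: (((NOT 0 OR 0) OR (0 XOR NOT 0)) IMPLIES (0 XOR NOT 0)) -> 1
  row 1 [00001]: (((NOT 0 OR 1) OR (0 XOR NOT 0)) IMPLIES (0 XOR NOT 0)) -> 1
  row 2 [00010]: (((NOT 0 OR 0) OR (0 XOR NOT 0)) IMPLIES (0 XOR NOT 0)) -> 1
  row 3 [00011]: (((NOT 0 OR 1) OR (0 XOR NOT 0)) IMPLIES (0 XOR NOT 0)) -> 1
  row 4 [00100]: (((NOT 1 OR 0) OR (0 XOR NOT 0)) IMPLIES (1 XOR NOT 0)) -> 0
  row 5 [00101]: (((NOT 1 OR 1) OR (0 XOR NOT 0)) IMPLIES (1 XOR NOT 0)) -> 0
  row 6 [00110]: (((NOT 1 OR 0) OR (0 XOR NOT 0)) IMPLIES (1 XOR NOT 0)) -> 0
  row 7 [00111]: (((NOT 1 OR 1) OR (0 XOR NOT 0)) IMPLIES (1 XOR NOT 0)) -> 0
  row 8 [01000]: (((NOT 0 OR 0) OR (1 XOR NOT 1)) IMPLIES (0 XOR NOT 0)) -> 1
  row 9 [01001]: (((NOT 0 OR 1) OR (1 XOR NOT 1)) IMPLIES (0 XOR NOT 0)) -> 1
  row 10 [01010]: (((NOT 0 OR 0) OR (1 XOR NOT 1)) IMPLIES (0 XOR NOT 0)) -> 1
  row 11 [01011]: (((NOT 0 OR 1) OR (1 XOR NOT 1)) IMPLIES (0 XOR NOT 0)) -> 1
  row 12 [01100]: (((NOT 1 OR 0) OR (1 XOR NOT 1)) IMPLIES (1 XOR NOT 0)) -> 0
  row 13 [01101]: (((NOT 1 OR 1) OR (1 XOR NOT 1)) IMPLIES (1 XOR NOT 0)) -> 0
  row 14 [01110]: (((NOT 1 OR 0) OR (1 XOR NOT 1)) IMPLIES (1 XOR NOT 0)) -> 0
  row 15 [01111]: (((NOT 1 OR 1) OR (1 XOR NOT 1)) IMPLIES (1 XOR NOT 0)) -> 0
  row 16 [10000]: (((NOT 0 OR 0) OR (0 XOR NOT 0)) IMPLIES (0 XOR NOT 1)) -> 0
  row 17 [10001]: (((NOT 0 OR 1) OR (0 XOR NOT 0)) IMPLIES (0 XOR NOT 1)) -> 0
  row 18 [10010]: (((NOT 0 OR 0) OR (0 XOR NOT 0)) IMPLIES (0 XOR NOT 1)) -> 0
  row 19 [10011]: (((NOT 0 OR 1) OR (0 XOR NOT 0)) IMPLIES (0 XOR NOT 1)) -> 0
  row 20 [10100]: (((NOT 1 OR 0) OR (0 XOR NOT 0)) IMPLIES (1 XOR NOT 1)) -> 1
  row 21 [10101]: (((NOT 1 OR 1) OR (0 XOR NOT 0)) IMPLIES (1 XOR NOT 1)) -> 1
  row 22 [10110]: (((NOT 1 OR 0) OR (0 XOR NOT 0)) IMPLIES (1 XOR NOT 1)) -> 1
  row 23 [10111]: (((NOT 1 OR 1) OR (0 XOR NOT 0)) IMPLIES (1 XOR NOT 1)) -> 1
  row 24 [11000]: (((NOT 0 OR 0) OR (1 XOR NOT 1)) IMPLIES (0 XOR NOT 1)) -> 0
  row 25 [11001]: (((NOT 0 OR 1) OR (1 XOR NOT 1)) IMPLIES (0 XOR NOT 1)) -> 0
  row 26 [11010]: (((NOT 0 OR 0) OR (1 XOR NOT 1)) IMPLIES (0 XOR NOT 1)) -> 0
  row 27 [11011]: (((NOT 0 OR 1) OR (1 XOR NOT 1)) IMPLIES (0 XOR NOT 1)) -> 0
  row 28 [11100]: (((NOT 1 OR 0) OR (1 XOR NOT 1)) IMPLIES (1 XOR NOT 1)) -> 1
  row 29 [11101]: (((NOT 1 OR 1) OR (1 XOR NOT 1)) IMPLIES (1 XOR NOT 1)) -> 1
  row 30 [11110]: (((NOT 1 OR 0) OR (1 XOR NOT 1)) IMPLIES (1 XOR NOT 1)) -> 1
  row 31 [11111]: (((NOT 1 OR 1) OR (1 XOR NOT 1)) IMPLIES (1 XOR NOT 1)) -> 1
Full result column, 4 rows per line (a,b,c fixed per line; d,e runs 00..11 left to right):
  rows 0-3 [a,b,c=000]: 1111  = hex F
  rows 4-7 [a,b,c=001]: 0000  = hex 0
  rows 8-11 [a,b,c=010]: 1111  = hex F
  rows 12-15 [a,b,c=011]: 0000  = hex 0
  rows 16-19 [a,b,c=100]: 0000  = hex 0
  rows 20-23 [a,b,c=101]: 1111  = hex F
  rows 24-27 [a,b,c=110]: 0000  = hex 0
  rows 28-31 [a,b,c=111]: 1111  = hex F
Output column (row 0 .. row 31) = 11110000111100000000111100001111
Output column grouped in 4s = 1111 0000 1111 0000 0000 1111 0000 1111 = 0xF0F00F0F
Convert to decimal digit by digit (value = value*16 + digit):
  F -> 15
  15*16 + 0 = 240
  240*16 + 15 (F) = 3855
  3855*16 + 0 = 61680
  61680*16 + 0 = 986880
  986880*16 + 15 (F) = 15790095
  15790095*16 + 0 = 252641520
  252641520*16 + 15 (F) = 4042264335
Decimal = 4042264335

4042264335


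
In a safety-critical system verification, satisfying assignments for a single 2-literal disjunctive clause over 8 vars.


Step 1: Total=2^8=256
Step 2: Unsat when all 2 false: 2^6=64
Step 3: Sat=256-64=192

192


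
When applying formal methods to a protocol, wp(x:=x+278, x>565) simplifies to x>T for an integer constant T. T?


Formula: wp(x:=E, P) = P[E/x] (substitute E for x in postcondition)
Step 1: Postcondition: x>565
Step 2: Substitute x+278 for x: x+278>565
Step 3: Solve for x: x > 565-278 = 287

287


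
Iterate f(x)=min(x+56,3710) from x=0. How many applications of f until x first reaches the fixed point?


Step 1: x=0, cap=3710, increment=56
Step 2: x grows by 56 each step until capped at 3710; fixed point is x=3710
Step 3: iterations = ceil(3710/56) = 67

67


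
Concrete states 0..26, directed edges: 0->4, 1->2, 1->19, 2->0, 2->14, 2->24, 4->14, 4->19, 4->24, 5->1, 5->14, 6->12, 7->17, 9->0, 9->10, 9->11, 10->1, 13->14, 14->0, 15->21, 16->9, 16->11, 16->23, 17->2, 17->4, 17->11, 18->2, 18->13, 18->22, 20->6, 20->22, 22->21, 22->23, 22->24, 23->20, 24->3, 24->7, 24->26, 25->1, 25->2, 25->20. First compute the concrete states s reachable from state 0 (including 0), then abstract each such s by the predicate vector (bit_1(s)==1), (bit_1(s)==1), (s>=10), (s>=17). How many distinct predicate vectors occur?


BFS from 0:
Concrete reachable: {0, 2, 3, 4, 7, 11, 14, 17, 19, 24, 26}
Abstract via predicates (bit_1(s)==1), (bit_1(s)==1), (s>=10), (s>=17):
  (0,0,0,0) <- {0, 4}
  (0,0,1,1) <- {17, 24}
  (1,1,0,0) <- {2, 3, 7}
  (1,1,1,0) <- {11, 14}
  (1,1,1,1) <- {19, 26}
Distinct abstract states = 5

5


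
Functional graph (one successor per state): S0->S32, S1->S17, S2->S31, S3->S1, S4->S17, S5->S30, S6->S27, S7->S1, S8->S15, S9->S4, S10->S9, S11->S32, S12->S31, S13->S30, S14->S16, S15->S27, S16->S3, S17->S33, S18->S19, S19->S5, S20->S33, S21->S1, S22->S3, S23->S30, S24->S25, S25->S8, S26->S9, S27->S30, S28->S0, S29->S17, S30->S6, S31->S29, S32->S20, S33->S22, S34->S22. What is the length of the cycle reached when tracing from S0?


Trace from S0 until a state repeats:
  S0 -> S32 -> S20 -> S33 -> S22 -> S3 -> S1 -> S17 -> S33
S33 first seen at step 3, revisited at step 8.
Cycle length = 8 - 3 = 5

5


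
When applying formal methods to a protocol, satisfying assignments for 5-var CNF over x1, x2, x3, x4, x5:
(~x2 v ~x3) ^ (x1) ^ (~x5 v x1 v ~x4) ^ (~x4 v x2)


CNF with 4 clauses over 5 vars (32 assignments).
An assignment satisfies CNF iff every clause has >=1 true literal.
Check each row (bits = x1,x2,x3,x4,x5; clause T/F shown):
  row 0 [00000]: clauses=TFTT -> 0
  row 1 [00001]: clauses=TFTT -> 0
  row 2 [00010]: clauses=TFTF -> 0
  row 3 [00011]: clauses=TFFF -> 0
  row 4 [00100]: clauses=TFTT -> 0
  row 5 [00101]: clauses=TFTT -> 0
  row 6 [00110]: clauses=TFTF -> 0
  row 7 [00111]: clauses=TFFF -> 0
  row 8 [01000]: clauses=TFTT -> 0
  row 9 [01001]: clauses=TFTT -> 0
  row 10 [01010]: clauses=TFTT -> 0
  row 11 [01011]: clauses=TFFT -> 0
  row 12 [01100]: clauses=FFTT -> 0
  row 13 [01101]: clauses=FFTT -> 0
  row 14 [01110]: clauses=FFTT -> 0
  row 15 [01111]: clauses=FFFT -> 0
  row 16 [10000]: clauses=TTTT -> 1
  row 17 [10001]: clauses=TTTT -> 1
  row 18 [10010]: clauses=TTTF -> 0
  row 19 [10011]: clauses=TTTF -> 0
  row 20 [10100]: clauses=TTTT -> 1
  row 21 [10101]: clauses=TTTT -> 1
  row 22 [10110]: clauses=TTTF -> 0
  row 23 [10111]: clauses=TTTF -> 0
  row 24 [11000]: clauses=TTTT -> 1
  row 25 [11001]: clauses=TTTT -> 1
  row 26 [11010]: clauses=TTTT -> 1
  row 27 [11011]: clauses=TTTT -> 1
  row 28 [11100]: clauses=FTTT -> 0
  row 29 [11101]: clauses=FTTT -> 0
  row 30 [11110]: clauses=FTTT -> 0
  row 31 [11111]: clauses=FTTT -> 0
Full result column, 8 rows per line (x1,x2 fixed per line; x3,x4,x5 runs 000..111 left to right):
  rows 0-7 [x1,x2=00]: 00000000  (ones: 0)
  rows 8-15 [x1,x2=01]: 00000000  (ones: 0)
  rows 16-23 [x1,x2=10]: 11001100  (ones: 4)
  rows 24-31 [x1,x2=11]: 11110000  (ones: 4)
Satisfying assignments = 0+0+4+4 = 8

8


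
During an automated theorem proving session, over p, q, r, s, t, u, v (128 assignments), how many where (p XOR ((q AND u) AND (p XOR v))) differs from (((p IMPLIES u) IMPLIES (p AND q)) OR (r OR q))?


F1 = (p XOR ((q AND u) AND (p XOR v)))
F2 = (((p IMPLIES u) IMPLIES (p AND q)) OR (r OR q))
Evaluate both on each of 128 rows (bits = p,q,r,s,t,u,v):
  row 0 [0000000]: F1=0 F2=0 -> 0
  row 1 [0000001]: F1=0 F2=0 -> 0
  row 2 [0000010]: F1=0 F2=0 -> 0
  row 3 [0000011]: F1=0 F2=0 -> 0
  row 4 [0000100]: F1=0 F2=0 -> 0
  (every remaining row is evaluated the same way; all 128 results are listed next)
Full result column, 8 rows per line (p,q,r,s fixed per line; t,u,v runs 000..111 left to right):
  rows 0-7 [p,q,r,s=0000]: 00000000  (ones: 0)
  rows 8-15 [p,q,r,s=0001]: 00000000  (ones: 0)
  rows 16-23 [p,q,r,s=0010]: 11111111  (ones: 8)
  rows 24-31 [p,q,r,s=0011]: 11111111  (ones: 8)
  rows 32-39 [p,q,r,s=0100]: 11101110  (ones: 6)
  rows 40-47 [p,q,r,s=0101]: 11101110  (ones: 6)
  rows 48-55 [p,q,r,s=0110]: 11101110  (ones: 6)
  rows 56-63 [p,q,r,s=0111]: 11101110  (ones: 6)
  rows 64-71 [p,q,r,s=1000]: 00110011  (ones: 4)
  rows 72-79 [p,q,r,s=1001]: 00110011  (ones: 4)
  rows 80-87 [p,q,r,s=1010]: 00000000  (ones: 0)
  rows 88-95 [p,q,r,s=1011]: 00000000  (ones: 0)
  rows 96-103 [p,q,r,s=1100]: 00100010  (ones: 2)
  rows 104-111 [p,q,r,s=1101]: 00100010  (ones: 2)
  rows 112-119 [p,q,r,s=1110]: 00100010  (ones: 2)
  rows 120-127 [p,q,r,s=1111]: 00100010  (ones: 2)
Disagreements = 0+0+8+8+6+6+6+6+4+4+0+0+2+2+2+2 = 56

56


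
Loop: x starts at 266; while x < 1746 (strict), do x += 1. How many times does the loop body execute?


Step 1: x goes from 266 toward 1746 by 1; the body runs while x<1746, so iterations = ceil((bound-start)/step)
Step 2: Distance=1480
Step 3: ceil(1480/1)=1480

1480


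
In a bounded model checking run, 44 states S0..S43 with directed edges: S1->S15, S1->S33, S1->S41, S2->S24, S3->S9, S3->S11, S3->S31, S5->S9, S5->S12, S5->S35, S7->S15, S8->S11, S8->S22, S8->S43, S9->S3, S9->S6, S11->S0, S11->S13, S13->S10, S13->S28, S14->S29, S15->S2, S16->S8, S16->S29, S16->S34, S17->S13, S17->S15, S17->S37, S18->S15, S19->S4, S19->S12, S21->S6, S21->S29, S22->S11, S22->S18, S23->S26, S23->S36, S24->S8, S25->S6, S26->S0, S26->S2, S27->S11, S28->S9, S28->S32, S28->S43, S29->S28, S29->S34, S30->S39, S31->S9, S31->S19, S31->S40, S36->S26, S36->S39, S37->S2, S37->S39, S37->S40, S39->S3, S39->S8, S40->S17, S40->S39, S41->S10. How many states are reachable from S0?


BFS from S0:
  layer 0: {S0}
Reachable set: {S0}
Count = 1

1


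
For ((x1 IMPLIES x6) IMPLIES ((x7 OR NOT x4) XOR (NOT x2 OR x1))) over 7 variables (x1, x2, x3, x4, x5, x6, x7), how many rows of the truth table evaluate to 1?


Formula: ((x1 IMPLIES x6) IMPLIES ((x7 OR NOT x4) XOR (NOT x2 OR x1))) over 7 vars (128 rows)
Evaluate each row (x1, x2, x3, x4, x5, x6, x7 as bits, MSB first):
  row 0 [0000000]: ((0 IMPLIES 0) IMPLIES ((0 OR NOT 0) XOR (NOT 0 OR 0))) -> 0
  row 1 [0000001]: ((0 IMPLIES 0) IMPLIES ((1 OR NOT 0) XOR (NOT 0 OR 0))) -> 0
  row 2 [0000010]: ((0 IMPLIES 1) IMPLIES ((0 OR NOT 0) XOR (NOT 0 OR 0))) -> 0
  row 3 [0000011]: ((0 IMPLIES 1) IMPLIES ((1 OR NOT 0) XOR (NOT 0 OR 0))) -> 0
  row 4 [0000100]: ((0 IMPLIES 0) IMPLIES ((0 OR NOT 0) XOR (NOT 0 OR 0))) -> 0
  (every remaining row is evaluated the same way; all 128 results are listed next)
Full result column, 8 rows per line (x1,x2,x3,x4 fixed per line; x5,x6,x7 runs 000..111 left to right):
  rows 0-7 [x1,x2,x3,x4=0000]: 00000000  (ones: 0)
  rows 8-15 [x1,x2,x3,x4=0001]: 10101010  (ones: 4)
  rows 16-23 [x1,x2,x3,x4=0010]: 00000000  (ones: 0)
  rows 24-31 [x1,x2,x3,x4=0011]: 10101010  (ones: 4)
  rows 32-39 [x1,x2,x3,x4=0100]: 11111111  (ones: 8)
  rows 40-47 [x1,x2,x3,x4=0101]: 01010101  (ones: 4)
  rows 48-55 [x1,x2,x3,x4=0110]: 11111111  (ones: 8)
  rows 56-63 [x1,x2,x3,x4=0111]: 01010101  (ones: 4)
  rows 64-71 [x1,x2,x3,x4=1000]: 11001100  (ones: 4)
  rows 72-79 [x1,x2,x3,x4=1001]: 11101110  (ones: 6)
  rows 80-87 [x1,x2,x3,x4=1010]: 11001100  (ones: 4)
  rows 88-95 [x1,x2,x3,x4=1011]: 11101110  (ones: 6)
  rows 96-103 [x1,x2,x3,x4=1100]: 11001100  (ones: 4)
  rows 104-111 [x1,x2,x3,x4=1101]: 11101110  (ones: 6)
  rows 112-119 [x1,x2,x3,x4=1110]: 11001100  (ones: 4)
  rows 120-127 [x1,x2,x3,x4=1111]: 11101110  (ones: 6)
Count of 1-rows = 0+4+0+4+8+4+8+4+4+6+4+6+4+6+4+6 = 72

72


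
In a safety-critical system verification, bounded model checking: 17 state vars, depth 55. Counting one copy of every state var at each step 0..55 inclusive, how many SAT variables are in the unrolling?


BMC unrolls to depth k, creating one copy of each state var for steps 0..k.
Step count = 55 + 1 = 56 (steps 0 through 55)
Vars per step = 17
Total = 17 * 56 = 952

952


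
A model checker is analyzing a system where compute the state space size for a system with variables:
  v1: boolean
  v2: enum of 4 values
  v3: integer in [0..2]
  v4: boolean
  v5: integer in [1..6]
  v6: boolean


State space = product of domain sizes of all variables.
Domain sizes:
  v1 (boolean): 2
  v2 (enum of 4 values): 4
  v3 (integer in [0..2]): 3
  v4 (boolean): 2
  v5 (integer in [1..6]): 6
  v6 (boolean): 2
Product = 2 * 4 * 3 * 2 * 6 * 2 = 576

576


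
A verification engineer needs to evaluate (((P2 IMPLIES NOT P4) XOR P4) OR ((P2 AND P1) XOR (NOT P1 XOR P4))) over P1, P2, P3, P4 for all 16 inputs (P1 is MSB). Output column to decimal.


Formula: (((P2 IMPLIES NOT P4) XOR P4) OR ((P2 AND P1) XOR (NOT P1 XOR P4))) over P1, P2, P3, P4 (16 rows)
Evaluate each row (bits = P1,P2,P3,P4, MSB first):
  row 0 [0000]: (((0 IMPLIES NOT 0) XOR 0) OR ((0 AND 0) XOR (NOT 0 XOR 0))) -> 1
  row 1 [0001]: (((0 IMPLIES NOT 1) XOR 1) OR ((0 AND 0) XOR (NOT 0 XOR 1))) -> 0
  row 2 [0010]: (((0 IMPLIES NOT 0) XOR 0) OR ((0 AND 0) XOR (NOT 0 XOR 0))) -> 1
  row 3 [0011]: (((0 IMPLIES NOT 1) XOR 1) OR ((0 AND 0) XOR (NOT 0 XOR 1))) -> 0
  row 4 [0100]: (((1 IMPLIES NOT 0) XOR 0) OR ((1 AND 0) XOR (NOT 0 XOR 0))) -> 1
  row 5 [0101]: (((1 IMPLIES NOT 1) XOR 1) OR ((1 AND 0) XOR (NOT 0 XOR 1))) -> 1
  row 6 [0110]: (((1 IMPLIES NOT 0) XOR 0) OR ((1 AND 0) XOR (NOT 0 XOR 0))) -> 1
  row 7 [0111]: (((1 IMPLIES NOT 1) XOR 1) OR ((1 AND 0) XOR (NOT 0 XOR 1))) -> 1
  row 8 [1000]: (((0 IMPLIES NOT 0) XOR 0) OR ((0 AND 1) XOR (NOT 1 XOR 0))) -> 1
  row 9 [1001]: (((0 IMPLIES NOT 1) XOR 1) OR ((0 AND 1) XOR (NOT 1 XOR 1))) -> 1
  row 10 [1010]: (((0 IMPLIES NOT 0) XOR 0) OR ((0 AND 1) XOR (NOT 1 XOR 0))) -> 1
  row 11 [1011]: (((0 IMPLIES NOT 1) XOR 1) OR ((0 AND 1) XOR (NOT 1 XOR 1))) -> 1
  row 12 [1100]: (((1 IMPLIES NOT 0) XOR 0) OR ((1 AND 1) XOR (NOT 1 XOR 0))) -> 1
  row 13 [1101]: (((1 IMPLIES NOT 1) XOR 1) OR ((1 AND 1) XOR (NOT 1 XOR 1))) -> 1
  row 14 [1110]: (((1 IMPLIES NOT 0) XOR 0) OR ((1 AND 1) XOR (NOT 1 XOR 0))) -> 1
  row 15 [1111]: (((1 IMPLIES NOT 1) XOR 1) OR ((1 AND 1) XOR (NOT 1 XOR 1))) -> 1
Full result column, 4 rows per line (P1,P2 fixed per line; P3,P4 runs 00..11 left to right):
  rows 0-3 [P1,P2=00]: 1010  = hex A
  rows 4-7 [P1,P2=01]: 1111  = hex F
  rows 8-11 [P1,P2=10]: 1111  = hex F
  rows 12-15 [P1,P2=11]: 1111  = hex F
Output column (row 0 .. row 15) = 1010111111111111
Output column grouped in 4s = 1010 1111 1111 1111 = 0xAFFF
Convert to decimal digit by digit (value = value*16 + digit):
  A -> 10
  10*16 + 15 (F) = 175
  175*16 + 15 (F) = 2815
  2815*16 + 15 (F) = 45055
Decimal = 45055

45055


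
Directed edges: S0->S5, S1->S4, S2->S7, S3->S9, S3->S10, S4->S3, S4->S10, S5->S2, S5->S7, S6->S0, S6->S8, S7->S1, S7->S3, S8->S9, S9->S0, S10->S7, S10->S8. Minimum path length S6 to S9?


BFS layer-by-layer from S6:
  dist 0: {S6}
  dist 1: {S0, S8}
  dist 2: {S5, S9}
  -> S9 reached at distance 2
Shortest path length = 2

2


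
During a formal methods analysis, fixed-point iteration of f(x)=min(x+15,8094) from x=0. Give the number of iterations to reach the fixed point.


Step 1: x=0, cap=8094, increment=15
Step 2: x grows by 15 each step until capped at 8094; fixed point is x=8094
Step 3: iterations = ceil(8094/15) = 540

540


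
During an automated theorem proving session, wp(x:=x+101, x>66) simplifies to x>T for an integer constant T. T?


Formula: wp(x:=E, P) = P[E/x] (substitute E for x in postcondition)
Step 1: Postcondition: x>66
Step 2: Substitute x+101 for x: x+101>66
Step 3: Solve for x: x > 66-101 = -35

-35


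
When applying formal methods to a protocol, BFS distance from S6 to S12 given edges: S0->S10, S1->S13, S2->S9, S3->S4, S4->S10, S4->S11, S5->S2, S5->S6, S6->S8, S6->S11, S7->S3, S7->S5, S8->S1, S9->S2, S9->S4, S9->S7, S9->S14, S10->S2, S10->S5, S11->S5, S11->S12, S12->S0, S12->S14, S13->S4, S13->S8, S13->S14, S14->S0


BFS layer-by-layer from S6:
  dist 0: {S6}
  dist 1: {S8, S11}
  dist 2: {S1, S5, S12}
  -> S12 reached at distance 2
Shortest path length = 2

2


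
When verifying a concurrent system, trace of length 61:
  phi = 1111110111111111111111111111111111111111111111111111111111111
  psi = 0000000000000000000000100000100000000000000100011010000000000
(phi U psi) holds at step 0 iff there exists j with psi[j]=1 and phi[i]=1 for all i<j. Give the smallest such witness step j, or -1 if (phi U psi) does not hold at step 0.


(phi U psi) at 0: need smallest j with psi[j]=1 and phi[i]=1 for all i in [0,j).
Scan from step 0:
  step 0: phi=1, psi=0 -> continue
  step 1: phi=1, psi=0 -> continue
  step 2: phi=1, psi=0 -> continue
  step 3: phi=1, psi=0 -> continue
  step 6: phi=0 -> phi-prefix broken from here
  step 22: psi=1 but phi already failed -> not a witness
  step 28: psi=1 but phi already failed -> not a witness
  step 43: psi=1 but phi already failed -> not a witness
  step 47: psi=1 but phi already failed -> not a witness
  step 48: psi=1 but phi already failed -> not a witness
  step 50: psi=1 but phi already failed -> not a witness
  end of trace: no witness -> -1
Witness step = -1

-1


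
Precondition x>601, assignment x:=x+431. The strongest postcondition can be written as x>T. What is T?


Formula: sp(P, x:=E) = exists old_x. (x = E[old_x/x]) AND P[old_x/x] (old_x is the value of x before the assignment; eliminate old_x by solving x = E[old_x/x] for old_x)
Step 1: Precondition P: x>601, i.e. old_x > 601
Step 2: Assignment gives x = old_x + 431, so old_x = x - 431
Step 3: Substitute into P: x - 431 > 601
Step 4: Simplify: x > 601+431 = 1032

1032


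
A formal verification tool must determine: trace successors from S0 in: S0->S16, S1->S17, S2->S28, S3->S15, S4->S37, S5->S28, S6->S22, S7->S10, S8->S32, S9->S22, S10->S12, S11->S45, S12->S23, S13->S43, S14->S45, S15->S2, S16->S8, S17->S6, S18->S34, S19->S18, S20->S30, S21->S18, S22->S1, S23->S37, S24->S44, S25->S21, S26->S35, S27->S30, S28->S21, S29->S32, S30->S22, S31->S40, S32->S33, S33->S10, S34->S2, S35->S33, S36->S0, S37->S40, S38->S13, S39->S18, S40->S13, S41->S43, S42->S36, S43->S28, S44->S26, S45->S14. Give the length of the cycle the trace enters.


Trace from S0 until a state repeats:
  S0 -> S16 -> S8 -> S32 -> S33 -> S10 -> S12 -> S23 -> S37 -> S40 -> S13 -> S43 -> S28 -> S21 -> S18 -> S34 -> S2 -> S28
S28 first seen at step 12, revisited at step 17.
Cycle length = 17 - 12 = 5

5


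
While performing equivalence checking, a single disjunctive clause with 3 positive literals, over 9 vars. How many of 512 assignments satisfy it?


Step 1: Total=2^9=512
Step 2: Unsat when all 3 false: 2^6=64
Step 3: Sat=512-64=448

448


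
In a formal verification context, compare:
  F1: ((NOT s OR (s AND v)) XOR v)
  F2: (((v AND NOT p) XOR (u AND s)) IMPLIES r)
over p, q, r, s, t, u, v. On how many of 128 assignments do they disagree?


F1 = ((NOT s OR (s AND v)) XOR v)
F2 = (((v AND NOT p) XOR (u AND s)) IMPLIES r)
Evaluate both on each of 128 rows (bits = p,q,r,s,t,u,v):
  row 0 [0000000]: F1=1 F2=1 -> 0
  row 1 [0000001]: F1=0 F2=0 -> 0
  row 2 [0000010]: F1=1 F2=1 -> 0
  row 3 [0000011]: F1=0 F2=0 -> 0
  row 4 [0000100]: F1=1 F2=1 -> 0
  (every remaining row is evaluated the same way; all 128 results are listed next)
Full result column, 8 rows per line (p,q,r,s fixed per line; t,u,v runs 000..111 left to right):
  rows 0-7 [p,q,r,s=0000]: 00000000  (ones: 0)
  rows 8-15 [p,q,r,s=0001]: 10011001  (ones: 4)
  rows 16-23 [p,q,r,s=0010]: 01010101  (ones: 4)
  rows 24-31 [p,q,r,s=0011]: 11111111  (ones: 8)
  rows 32-39 [p,q,r,s=0100]: 00000000  (ones: 0)
  rows 40-47 [p,q,r,s=0101]: 10011001  (ones: 4)
  rows 48-55 [p,q,r,s=0110]: 01010101  (ones: 4)
  rows 56-63 [p,q,r,s=0111]: 11111111  (ones: 8)
  rows 64-71 [p,q,r,s=1000]: 01010101  (ones: 4)
  rows 72-79 [p,q,r,s=1001]: 11001100  (ones: 4)
  rows 80-87 [p,q,r,s=1010]: 01010101  (ones: 4)
  rows 88-95 [p,q,r,s=1011]: 11111111  (ones: 8)
  rows 96-103 [p,q,r,s=1100]: 01010101  (ones: 4)
  rows 104-111 [p,q,r,s=1101]: 11001100  (ones: 4)
  rows 112-119 [p,q,r,s=1110]: 01010101  (ones: 4)
  rows 120-127 [p,q,r,s=1111]: 11111111  (ones: 8)
Disagreements = 0+4+4+8+0+4+4+8+4+4+4+8+4+4+4+8 = 72

72


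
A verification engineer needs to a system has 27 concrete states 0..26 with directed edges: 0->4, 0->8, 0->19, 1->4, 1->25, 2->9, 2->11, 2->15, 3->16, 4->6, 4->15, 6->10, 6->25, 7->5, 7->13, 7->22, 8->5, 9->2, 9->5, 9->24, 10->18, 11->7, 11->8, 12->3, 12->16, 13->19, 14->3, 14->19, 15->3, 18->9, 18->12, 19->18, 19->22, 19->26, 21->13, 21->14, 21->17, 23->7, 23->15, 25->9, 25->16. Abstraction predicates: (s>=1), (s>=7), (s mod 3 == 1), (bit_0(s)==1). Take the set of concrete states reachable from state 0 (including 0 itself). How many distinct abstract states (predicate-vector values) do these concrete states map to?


BFS from 0:
Concrete reachable: {0, 2, 3, 4, 5, 6, 7, 8, 9, 10, 11, 12, 13, 15, 16, 18, 19, 22, 24, 25, 26}
Abstract via predicates (s>=1), (s>=7), (s mod 3 == 1), (bit_0(s)==1):
  (0,0,0,0) <- {0}
  (1,0,0,0) <- {2, 6}
  (1,0,0,1) <- {3, 5}
  (1,0,1,0) <- {4}
  (1,1,0,0) <- {8, 12, 18, 24, 26}
  (1,1,0,1) <- {9, 11, 15}
  (1,1,1,0) <- {10, 16, 22}
  (1,1,1,1) <- {7, 13, 19, 25}
Distinct abstract states = 8

8


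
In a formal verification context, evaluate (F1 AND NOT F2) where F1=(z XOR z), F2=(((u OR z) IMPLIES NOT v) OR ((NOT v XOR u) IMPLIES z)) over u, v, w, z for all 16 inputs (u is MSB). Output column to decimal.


F1 = (z XOR z)
F2 = (((u OR z) IMPLIES NOT v) OR ((NOT v XOR u) IMPLIES z))
Counterexample to F1=>F2 is where F1=1 and F2=0.
Evaluate each row (bits = u,v,w,z, MSB first):
  row 0 [0000]: F1=0 F2=1 -> F1&~F2 -> 0
  row 1 [0001]: F1=0 F2=1 -> F1&~F2 -> 0
  row 2 [0010]: F1=0 F2=1 -> F1&~F2 -> 0
  row 3 [0011]: F1=0 F2=1 -> F1&~F2 -> 0
  row 4 [0100]: F1=0 F2=1 -> F1&~F2 -> 0
  row 5 [0101]: F1=0 F2=1 -> F1&~F2 -> 0
  row 6 [0110]: F1=0 F2=1 -> F1&~F2 -> 0
  row 7 [0111]: F1=0 F2=1 -> F1&~F2 -> 0
  row 8 [1000]: F1=0 F2=1 -> F1&~F2 -> 0
  row 9 [1001]: F1=0 F2=1 -> F1&~F2 -> 0
  row 10 [1010]: F1=0 F2=1 -> F1&~F2 -> 0
  row 11 [1011]: F1=0 F2=1 -> F1&~F2 -> 0
  row 12 [1100]: F1=0 F2=0 -> F1&~F2 -> 0
  row 13 [1101]: F1=0 F2=1 -> F1&~F2 -> 0
  row 14 [1110]: F1=0 F2=0 -> F1&~F2 -> 0
  row 15 [1111]: F1=0 F2=1 -> F1&~F2 -> 0
Full result column, 4 rows per line (u,v fixed per line; w,z runs 00..11 left to right):
  rows 0-3 [u,v=00]: 0000  = hex 0
  rows 4-7 [u,v=01]: 0000  = hex 0
  rows 8-11 [u,v=10]: 0000  = hex 0
  rows 12-15 [u,v=11]: 0000  = hex 0
Counterexample vector (row 0 .. row 15) = 0000000000000000
Output column grouped in 4s = 0000 0000 0000 0000 = 0x0000
Convert to decimal digit by digit (value = value*16 + digit):
  0 -> 0
  0*16 + 0 = 0
  0*16 + 0 = 0
  0*16 + 0 = 0
Decimal = 0

0


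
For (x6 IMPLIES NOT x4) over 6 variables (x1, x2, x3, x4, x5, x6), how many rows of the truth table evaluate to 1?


Formula: (x6 IMPLIES NOT x4) over 6 vars (64 rows)
Evaluate each row (x1, x2, x3, x4, x5, x6 as bits, MSB first):
  row 0 [000000]: (0 IMPLIES NOT 0) -> 1
  row 1 [000001]: (1 IMPLIES NOT 0) -> 1
  row 2 [000010]: (0 IMPLIES NOT 0) -> 1
  row 3 [000011]: (1 IMPLIES NOT 0) -> 1
  row 4 [000100]: (0 IMPLIES NOT 1) -> 1
  (every remaining row is evaluated the same way; all 64 results are listed next)
Full result column, 8 rows per line (x1,x2,x3 fixed per line; x4,x5,x6 runs 000..111 left to right):
  rows 0-7 [x1,x2,x3=000]: 11111010  (ones: 6)
  rows 8-15 [x1,x2,x3=001]: 11111010  (ones: 6)
  rows 16-23 [x1,x2,x3=010]: 11111010  (ones: 6)
  rows 24-31 [x1,x2,x3=011]: 11111010  (ones: 6)
  rows 32-39 [x1,x2,x3=100]: 11111010  (ones: 6)
  rows 40-47 [x1,x2,x3=101]: 11111010  (ones: 6)
  rows 48-55 [x1,x2,x3=110]: 11111010  (ones: 6)
  rows 56-63 [x1,x2,x3=111]: 11111010  (ones: 6)
Count of 1-rows = 6+6+6+6+6+6+6+6 = 48

48


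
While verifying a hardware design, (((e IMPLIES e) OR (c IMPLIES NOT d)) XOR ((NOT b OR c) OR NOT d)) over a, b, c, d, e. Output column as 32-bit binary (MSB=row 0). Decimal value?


Formula: (((e IMPLIES e) OR (c IMPLIES NOT d)) XOR ((NOT b OR c) OR NOT d)) over a, b, c, d, e (32 rows)
Evaluate each row (bits = a,b,c,d,e, MSB first):
  row 0 [00000]: (((0 IMPLIES 0) OR (0 IMPLIES NOT 0)) XOR ((NOT 0 OR 0) OR NOT 0)) -> 0
  row 1 [00001]: (((1 IMPLIES 1) OR (0 IMPLIES NOT 0)) XOR ((NOT 0 OR 0) OR NOT 0)) -> 0
  row 2 [00010]: (((0 IMPLIES 0) OR (0 IMPLIES NOT 1)) XOR ((NOT 0 OR 0) OR NOT 1)) -> 0
  row 3 [00011]: (((1 IMPLIES 1) OR (0 IMPLIES NOT 1)) XOR ((NOT 0 OR 0) OR NOT 1)) -> 0
  row 4 [00100]: (((0 IMPLIES 0) OR (1 IMPLIES NOT 0)) XOR ((NOT 0 OR 1) OR NOT 0)) -> 0
  row 5 [00101]: (((1 IMPLIES 1) OR (1 IMPLIES NOT 0)) XOR ((NOT 0 OR 1) OR NOT 0)) -> 0
  row 6 [00110]: (((0 IMPLIES 0) OR (1 IMPLIES NOT 1)) XOR ((NOT 0 OR 1) OR NOT 1)) -> 0
  row 7 [00111]: (((1 IMPLIES 1) OR (1 IMPLIES NOT 1)) XOR ((NOT 0 OR 1) OR NOT 1)) -> 0
  row 8 [01000]: (((0 IMPLIES 0) OR (0 IMPLIES NOT 0)) XOR ((NOT 1 OR 0) OR NOT 0)) -> 0
  row 9 [01001]: (((1 IMPLIES 1) OR (0 IMPLIES NOT 0)) XOR ((NOT 1 OR 0) OR NOT 0)) -> 0
  row 10 [01010]: (((0 IMPLIES 0) OR (0 IMPLIES NOT 1)) XOR ((NOT 1 OR 0) OR NOT 1)) -> 1
  row 11 [01011]: (((1 IMPLIES 1) OR (0 IMPLIES NOT 1)) XOR ((NOT 1 OR 0) OR NOT 1)) -> 1
  row 12 [01100]: (((0 IMPLIES 0) OR (1 IMPLIES NOT 0)) XOR ((NOT 1 OR 1) OR NOT 0)) -> 0
  row 13 [01101]: (((1 IMPLIES 1) OR (1 IMPLIES NOT 0)) XOR ((NOT 1 OR 1) OR NOT 0)) -> 0
  row 14 [01110]: (((0 IMPLIES 0) OR (1 IMPLIES NOT 1)) XOR ((NOT 1 OR 1) OR NOT 1)) -> 0
  row 15 [01111]: (((1 IMPLIES 1) OR (1 IMPLIES NOT 1)) XOR ((NOT 1 OR 1) OR NOT 1)) -> 0
  row 16 [10000]: (((0 IMPLIES 0) OR (0 IMPLIES NOT 0)) XOR ((NOT 0 OR 0) OR NOT 0)) -> 0
  row 17 [10001]: (((1 IMPLIES 1) OR (0 IMPLIES NOT 0)) XOR ((NOT 0 OR 0) OR NOT 0)) -> 0
  row 18 [10010]: (((0 IMPLIES 0) OR (0 IMPLIES NOT 1)) XOR ((NOT 0 OR 0) OR NOT 1)) -> 0
  row 19 [10011]: (((1 IMPLIES 1) OR (0 IMPLIES NOT 1)) XOR ((NOT 0 OR 0) OR NOT 1)) -> 0
  row 20 [10100]: (((0 IMPLIES 0) OR (1 IMPLIES NOT 0)) XOR ((NOT 0 OR 1) OR NOT 0)) -> 0
  row 21 [10101]: (((1 IMPLIES 1) OR (1 IMPLIES NOT 0)) XOR ((NOT 0 OR 1) OR NOT 0)) -> 0
  row 22 [10110]: (((0 IMPLIES 0) OR (1 IMPLIES NOT 1)) XOR ((NOT 0 OR 1) OR NOT 1)) -> 0
  row 23 [10111]: (((1 IMPLIES 1) OR (1 IMPLIES NOT 1)) XOR ((NOT 0 OR 1) OR NOT 1)) -> 0
  row 24 [11000]: (((0 IMPLIES 0) OR (0 IMPLIES NOT 0)) XOR ((NOT 1 OR 0) OR NOT 0)) -> 0
  row 25 [11001]: (((1 IMPLIES 1) OR (0 IMPLIES NOT 0)) XOR ((NOT 1 OR 0) OR NOT 0)) -> 0
  row 26 [11010]: (((0 IMPLIES 0) OR (0 IMPLIES NOT 1)) XOR ((NOT 1 OR 0) OR NOT 1)) -> 1
  row 27 [11011]: (((1 IMPLIES 1) OR (0 IMPLIES NOT 1)) XOR ((NOT 1 OR 0) OR NOT 1)) -> 1
  row 28 [11100]: (((0 IMPLIES 0) OR (1 IMPLIES NOT 0)) XOR ((NOT 1 OR 1) OR NOT 0)) -> 0
  row 29 [11101]: (((1 IMPLIES 1) OR (1 IMPLIES NOT 0)) XOR ((NOT 1 OR 1) OR NOT 0)) -> 0
  row 30 [11110]: (((0 IMPLIES 0) OR (1 IMPLIES NOT 1)) XOR ((NOT 1 OR 1) OR NOT 1)) -> 0
  row 31 [11111]: (((1 IMPLIES 1) OR (1 IMPLIES NOT 1)) XOR ((NOT 1 OR 1) OR NOT 1)) -> 0
Full result column, 4 rows per line (a,b,c fixed per line; d,e runs 00..11 left to right):
  rows 0-3 [a,b,c=000]: 0000  = hex 0
  rows 4-7 [a,b,c=001]: 0000  = hex 0
  rows 8-11 [a,b,c=010]: 0011  = hex 3
  rows 12-15 [a,b,c=011]: 0000  = hex 0
  rows 16-19 [a,b,c=100]: 0000  = hex 0
  rows 20-23 [a,b,c=101]: 0000  = hex 0
  rows 24-27 [a,b,c=110]: 0011  = hex 3
  rows 28-31 [a,b,c=111]: 0000  = hex 0
Output column (row 0 .. row 31) = 00000000001100000000000000110000
Output column grouped in 4s = 0000 0000 0011 0000 0000 0000 0011 0000 = 0x00300030
Convert to decimal digit by digit (value = value*16 + digit):
  0 -> 0
  0*16 + 0 = 0
  0*16 + 3 = 3
  3*16 + 0 = 48
  48*16 + 0 = 768
  768*16 + 0 = 12288
  12288*16 + 3 = 196611
  196611*16 + 0 = 3145776
Decimal = 3145776

3145776
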